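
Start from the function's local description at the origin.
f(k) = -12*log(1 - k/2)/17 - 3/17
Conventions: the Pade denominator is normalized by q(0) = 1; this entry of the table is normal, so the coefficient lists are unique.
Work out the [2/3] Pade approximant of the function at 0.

The Pade approximant has numerator coefficients [-3/17, 501/1105, -1089/8840]; denominator coefficients [1, -37/65, 31/520, 1/780].

Taylor coefficients needed (expand at 0): a_0 = -3/17, a_1 = 6/17, a_2 = 3/34, a_3 = 1/34, a_4 = 3/272, a_5 = 3/680.
Write the denominator as Q(k) = 1 + q1*k + q2*k^2 + q3*k^3. Requiring Q*f - P = O(k^6) with deg P <= 2 kills the coefficients of k^3..k^5 in Q*f:
  k^3: a_3 + q1*a_2 + q2*a_1 + q3*a_0 = 0, i.e. 1/34 + (3/34)*q1 + (6/17)*q2 + (-3/17)*q3 = 0.
  k^4: a_4 + q1*a_3 + q2*a_2 + q3*a_1 = 0, i.e. 3/272 + (1/34)*q1 + (3/34)*q2 + (6/17)*q3 = 0.
  k^5: a_5 + q1*a_4 + q2*a_3 + q3*a_2 = 0, i.e. 3/680 + (3/272)*q1 + (1/34)*q2 + (3/34)*q3 = 0.
Solving this linear system: q1 = -37/65, q2 = 31/520, q3 = 1/780.
The numerator is Q*f truncated at degree 2: P0 = a_0 = -3/17; P1 = a_1 + q1*a_0 = 501/1105; P2 = a_2 + q1*a_1 + q2*a_0 = -1089/8840.


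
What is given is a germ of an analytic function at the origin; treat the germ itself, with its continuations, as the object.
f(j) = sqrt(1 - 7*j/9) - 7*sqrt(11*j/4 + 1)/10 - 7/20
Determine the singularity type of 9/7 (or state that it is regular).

The term (1)*sqrt(1 - j/(9/7)) has argument 1 - 9/7/(9/7) = 0 at 9/7: a square-root (algebraic, two-sheeted) branch point; the remaining terms are analytic or single-valued there.

The point is an algebraic (square-root) branch point.


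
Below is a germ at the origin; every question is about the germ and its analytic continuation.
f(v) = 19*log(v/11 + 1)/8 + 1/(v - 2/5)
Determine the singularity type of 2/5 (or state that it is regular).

The denominator factor v - 2/5 vanishes at 2/5 and appears to the power 1; the numerator there equals 1, nonzero, and no other factor vanishes.
The branch terms are analytic at this point.
Hence a pole whose order is the multiplicity, 1.

The point is a pole of order 1.


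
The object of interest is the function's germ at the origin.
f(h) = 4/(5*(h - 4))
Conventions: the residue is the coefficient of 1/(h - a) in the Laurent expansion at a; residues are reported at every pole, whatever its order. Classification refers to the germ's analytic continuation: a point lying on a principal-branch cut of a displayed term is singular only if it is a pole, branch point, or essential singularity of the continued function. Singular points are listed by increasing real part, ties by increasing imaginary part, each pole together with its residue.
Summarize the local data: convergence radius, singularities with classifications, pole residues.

Radius of convergence at 0: 4.
At 4: a pole of order 1; residue 4/5.

Denominator factor (h - 4): pole of order 1 at 4, modulus 4.
The radius of convergence is the smallest modulus among the singular points: 4.
At the order-1 pole 4 set g(h) = (h - (4))*f(h) = 4/5.
Simple pole: residue = g(a) at a = 4, which is 4/5.


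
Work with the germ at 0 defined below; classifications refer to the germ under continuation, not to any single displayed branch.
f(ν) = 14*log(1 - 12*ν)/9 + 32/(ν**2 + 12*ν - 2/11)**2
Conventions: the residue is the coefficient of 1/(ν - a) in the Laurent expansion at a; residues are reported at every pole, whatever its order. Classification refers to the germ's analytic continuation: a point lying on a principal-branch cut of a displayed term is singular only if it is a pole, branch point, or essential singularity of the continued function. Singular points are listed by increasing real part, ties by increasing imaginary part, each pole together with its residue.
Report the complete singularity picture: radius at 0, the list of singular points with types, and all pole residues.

Denominator factor (ν**2 + 12*ν - 2/11)^2: discriminant 1592/11, real irrational roots -6 + (1/11)*sqrt(4378) and -6 - (1/11)*sqrt(4378); poles of order 2, moduli -6 + (1/11)*sqrt(4378) and 6 + (1/11)*sqrt(4378).
Branch term (14/9)*log(1 - ν/(1/12)): its argument vanishes at ν = 1/12, a logarithmic branch point, modulus 1/12.
The radius of convergence is the smallest modulus among the singular points: -6 + (1/11)*sqrt(4378).
The branch term is analytic at -6 - (1/11)*sqrt(4378) and contributes nothing to the residue; only the rational part matters.
The factor ν**2 + 12*ν - 2/11 splits as (ν - a)(ν - a') with a = -6 - (1/11)*sqrt(4378), a' = -6 + (1/11)*sqrt(4378). At the order-2 pole a set g(ν) = (ν - a)^2*(rational part) = [32] / (ν - a')^2.
Order-2 pole: residue = g'(a); g'(-6 - (1/11)*sqrt(4378)) = (22/39601)*sqrt(4378), so the residue is (22/39601)*sqrt(4378).
The branch term is analytic at -6 + (1/11)*sqrt(4378) and contributes nothing to the residue; only the rational part matters.
The factor ν**2 + 12*ν - 2/11 splits as (ν - a)(ν - a') with a = -6 + (1/11)*sqrt(4378), a' = -6 - (1/11)*sqrt(4378). At the order-2 pole a set g(ν) = (ν - a)^2*(rational part) = [32] / (ν - a')^2.
Order-2 pole: residue = g'(a); g'(-6 + (1/11)*sqrt(4378)) = -(22/39601)*sqrt(4378), so the residue is -(22/39601)*sqrt(4378).
List the singular points by increasing real part (a conjugate pair: the negative imaginary part first).

Radius of convergence at 0: -6 + (1/11)*sqrt(4378).
At -6 - (1/11)*sqrt(4378): a pole of order 2; residue (22/39601)*sqrt(4378).
At -6 + (1/11)*sqrt(4378): a pole of order 2; residue -(22/39601)*sqrt(4378).
At 1/12: a logarithmic branch point.


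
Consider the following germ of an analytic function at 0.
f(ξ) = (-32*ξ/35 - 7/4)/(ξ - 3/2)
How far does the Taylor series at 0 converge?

Denominator factor (ξ - 3/2): pole of order 1 at 3/2, modulus 3/2.
The radius of convergence is the smallest modulus among the singular points: 3/2.

The radius of convergence is 3/2.


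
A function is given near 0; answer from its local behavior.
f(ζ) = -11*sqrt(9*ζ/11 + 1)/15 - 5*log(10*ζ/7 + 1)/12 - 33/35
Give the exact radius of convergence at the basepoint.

Branch term (-5/12)*log(1 - ζ/(-7/10)): its argument vanishes at ζ = -7/10, a logarithmic branch point, modulus 7/10.
Branch term (-11/15)*sqrt(1 - ζ/(-11/9)): its argument vanishes at ζ = -11/9, a square-root branch point, modulus 11/9.
The radius of convergence is the smallest modulus among the singular points: 7/10.

The radius of convergence is 7/10.


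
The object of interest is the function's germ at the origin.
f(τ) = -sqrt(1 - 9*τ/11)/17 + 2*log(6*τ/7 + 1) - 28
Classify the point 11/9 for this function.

The term (-1/17)*sqrt(1 - τ/(11/9)) has argument 1 - 11/9/(11/9) = 0 at 11/9: a square-root (algebraic, two-sheeted) branch point; the remaining terms are analytic or single-valued there.

The point is an algebraic (square-root) branch point.


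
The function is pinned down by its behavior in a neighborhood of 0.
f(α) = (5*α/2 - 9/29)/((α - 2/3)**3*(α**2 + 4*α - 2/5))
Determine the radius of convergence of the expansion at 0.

Denominator factor (α**2 + 4*α - 2/5): discriminant 88/5, real irrational roots -2 + (1/5)*sqrt(110) and -2 - (1/5)*sqrt(110); poles of order 1, moduli -2 + (1/5)*sqrt(110) and 2 + (1/5)*sqrt(110).
Denominator factor (α - 2/3)^3: pole of order 3 at 2/3, modulus 2/3.
The radius of convergence is the smallest modulus among the singular points: -2 + (1/5)*sqrt(110).

The radius of convergence is -2 + (1/5)*sqrt(110).


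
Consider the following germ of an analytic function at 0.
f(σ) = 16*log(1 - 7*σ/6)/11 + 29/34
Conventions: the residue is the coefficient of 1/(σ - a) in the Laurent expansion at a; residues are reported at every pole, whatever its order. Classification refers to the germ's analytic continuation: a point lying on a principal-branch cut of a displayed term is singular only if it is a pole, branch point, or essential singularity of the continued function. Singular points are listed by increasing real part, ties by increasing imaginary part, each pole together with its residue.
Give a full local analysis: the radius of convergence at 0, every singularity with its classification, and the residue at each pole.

Branch term (16/11)*log(1 - σ/(6/7)): its argument vanishes at σ = 6/7, a logarithmic branch point, modulus 6/7.
The radius of convergence is the smallest modulus among the singular points: 6/7.

Radius of convergence at 0: 6/7.
At 6/7: a logarithmic branch point.


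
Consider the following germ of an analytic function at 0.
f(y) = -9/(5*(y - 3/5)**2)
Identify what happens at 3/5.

The point is a pole of order 2.

The denominator factor y - 3/5 vanishes at 3/5 and appears to the power 2; the numerator there equals -9/5, nonzero, and no other factor vanishes.
Hence a pole whose order is the multiplicity, 2.


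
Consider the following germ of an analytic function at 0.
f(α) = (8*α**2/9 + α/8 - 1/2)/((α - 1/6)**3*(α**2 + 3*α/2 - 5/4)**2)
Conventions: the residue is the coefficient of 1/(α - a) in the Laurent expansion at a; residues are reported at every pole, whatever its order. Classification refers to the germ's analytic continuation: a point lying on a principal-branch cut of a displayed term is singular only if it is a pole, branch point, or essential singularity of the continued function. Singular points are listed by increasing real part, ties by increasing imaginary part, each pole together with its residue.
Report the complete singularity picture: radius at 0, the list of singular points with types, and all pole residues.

Radius of convergence at 0: 1/6.
At -3/4 - (1/4)*sqrt(29): a pole of order 2; residue 2623806/1500625 - (417853398/1262025625)*sqrt(29).
At 1/6: a pole of order 3; residue -5247612/1500625.
At -3/4 + (1/4)*sqrt(29): a pole of order 2; residue 2623806/1500625 + (417853398/1262025625)*sqrt(29).


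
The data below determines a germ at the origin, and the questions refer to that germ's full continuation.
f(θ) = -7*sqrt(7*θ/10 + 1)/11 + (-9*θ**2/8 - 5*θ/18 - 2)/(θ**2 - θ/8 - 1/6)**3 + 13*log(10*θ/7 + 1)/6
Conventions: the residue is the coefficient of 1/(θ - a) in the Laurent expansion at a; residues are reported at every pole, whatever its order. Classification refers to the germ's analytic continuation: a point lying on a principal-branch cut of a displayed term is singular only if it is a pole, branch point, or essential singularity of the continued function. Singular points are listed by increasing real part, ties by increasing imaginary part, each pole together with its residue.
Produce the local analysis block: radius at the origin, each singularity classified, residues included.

Radius of convergence at 0: -1/16 + (1/48)*sqrt(393).
At -10/7: an algebraic (square-root) branch point.
At -7/10: a logarithmic branch point.
At 1/16 - (1/48)*sqrt(393): a pole of order 3; residue (3464256/2248091)*sqrt(393).
At 1/16 + (1/48)*sqrt(393): a pole of order 3; residue -(3464256/2248091)*sqrt(393).

Denominator factor (θ**2 - θ/8 - 1/6)^3: discriminant 131/192, real irrational roots 1/16 + (1/48)*sqrt(393) and 1/16 - (1/48)*sqrt(393); poles of order 3, moduli 1/16 + (1/48)*sqrt(393) and -1/16 + (1/48)*sqrt(393).
Branch term (-7/11)*sqrt(1 - θ/(-10/7)): its argument vanishes at θ = -10/7, a square-root branch point, modulus 10/7.
Branch term (13/6)*log(1 - θ/(-7/10)): its argument vanishes at θ = -7/10, a logarithmic branch point, modulus 7/10.
The radius of convergence is the smallest modulus among the singular points: -1/16 + (1/48)*sqrt(393).
The branch terms are analytic at 1/16 - (1/48)*sqrt(393) and contribute nothing to the residue; only the rational part matters.
The factor θ**2 - θ/8 - 1/6 splits as (θ - a)(θ - a') with a = 1/16 - (1/48)*sqrt(393), a' = 1/16 + (1/48)*sqrt(393). At the order-3 pole a set g(θ) = (θ - a)^3*(rational part) = [-9*θ**2/8 - 5*θ/18 - 2] / (θ - a')^3.
Order-3 pole: residue = g''(a)/2; g''(1/16 - (1/48)*sqrt(393)) = (6928512/2248091)*sqrt(393), so the residue is (3464256/2248091)*sqrt(393).
The branch terms are analytic at 1/16 + (1/48)*sqrt(393) and contribute nothing to the residue; only the rational part matters.
The factor θ**2 - θ/8 - 1/6 splits as (θ - a)(θ - a') with a = 1/16 + (1/48)*sqrt(393), a' = 1/16 - (1/48)*sqrt(393). At the order-3 pole a set g(θ) = (θ - a)^3*(rational part) = [-9*θ**2/8 - 5*θ/18 - 2] / (θ - a')^3.
Order-3 pole: residue = g''(a)/2; g''(1/16 + (1/48)*sqrt(393)) = -(6928512/2248091)*sqrt(393), so the residue is -(3464256/2248091)*sqrt(393).
List the singular points by increasing real part (a conjugate pair: the negative imaginary part first).


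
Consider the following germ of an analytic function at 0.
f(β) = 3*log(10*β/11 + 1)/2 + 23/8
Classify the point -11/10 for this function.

The point is a logarithmic branch point.

The term (3/2)*log(1 - β/(-11/10)) has argument 1 - -11/10/(-11/10) = 0 at -11/10: a logarithmic (infinitely-sheeted) branch point; the remaining terms are analytic or single-valued there.


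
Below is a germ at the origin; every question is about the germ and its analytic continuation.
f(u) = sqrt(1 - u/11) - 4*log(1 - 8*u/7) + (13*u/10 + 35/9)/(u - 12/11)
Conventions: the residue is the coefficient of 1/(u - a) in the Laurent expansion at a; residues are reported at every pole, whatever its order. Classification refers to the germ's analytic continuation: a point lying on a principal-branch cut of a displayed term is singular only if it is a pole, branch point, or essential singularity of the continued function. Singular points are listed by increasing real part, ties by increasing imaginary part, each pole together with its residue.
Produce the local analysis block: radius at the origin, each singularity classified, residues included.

Denominator factor (u - 12/11): pole of order 1 at 12/11, modulus 12/11.
Branch term (1)*sqrt(1 - u/(11)): its argument vanishes at u = 11, a square-root branch point, modulus 11.
Branch term (-4)*log(1 - u/(7/8)): its argument vanishes at u = 7/8, a logarithmic branch point, modulus 7/8.
The radius of convergence is the smallest modulus among the singular points: 7/8.
The branch terms are analytic at 12/11 and contribute nothing to the residue; only the rational part matters.
At the order-1 pole 12/11 set g(u) = (u - (12/11))*(rational part) = 13*u/10 + 35/9.
Simple pole: residue = g(a) at a = 12/11, which is 2627/495.
List the singular points by increasing real part (a conjugate pair: the negative imaginary part first).

Radius of convergence at 0: 7/8.
At 7/8: a logarithmic branch point.
At 12/11: a pole of order 1; residue 2627/495.
At 11: an algebraic (square-root) branch point.


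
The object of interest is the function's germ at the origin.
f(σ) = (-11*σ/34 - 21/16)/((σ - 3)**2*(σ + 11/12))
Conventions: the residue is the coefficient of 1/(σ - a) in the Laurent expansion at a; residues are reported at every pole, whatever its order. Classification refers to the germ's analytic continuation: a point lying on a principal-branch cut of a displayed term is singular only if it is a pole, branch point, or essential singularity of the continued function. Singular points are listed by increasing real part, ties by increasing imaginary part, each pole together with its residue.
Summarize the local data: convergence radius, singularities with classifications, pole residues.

Radius of convergence at 0: 11/12.
At -11/12: a pole of order 1; residue -2487/37553.
At 3: a pole of order 2; residue 2487/37553.

Denominator factor (σ + 11/12): pole of order 1 at -11/12, modulus 11/12.
Denominator factor (σ - 3)^2: pole of order 2 at 3, modulus 3.
The radius of convergence is the smallest modulus among the singular points: 11/12.
At the order-1 pole -11/12 set g(σ) = (σ - (-11/12))*f(σ) = (-11*σ/34 - 21/16)/(σ - 3)**2.
Simple pole: residue = g(a) at a = -11/12, which is -2487/37553.
At the order-2 pole 3 set g(σ) = (σ - (3))^2*f(σ) = (-11*σ/34 - 21/16)/(σ + 11/12).
Order-2 pole: residue = g'(a); g'(3) = 2487/37553, so the residue is 2487/37553.
List the singular points by increasing real part (a conjugate pair: the negative imaginary part first).


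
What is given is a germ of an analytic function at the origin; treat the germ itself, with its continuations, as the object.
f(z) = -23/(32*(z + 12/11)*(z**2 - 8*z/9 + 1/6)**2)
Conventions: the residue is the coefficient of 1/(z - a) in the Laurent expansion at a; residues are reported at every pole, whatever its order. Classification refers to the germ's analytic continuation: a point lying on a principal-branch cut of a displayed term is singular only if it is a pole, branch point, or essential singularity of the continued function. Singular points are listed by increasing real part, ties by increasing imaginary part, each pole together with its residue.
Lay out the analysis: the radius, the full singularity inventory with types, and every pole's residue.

Radius of convergence at 0: 4/9 - (1/18)*sqrt(10).
At -12/11: a pole of order 1; residue -336743/2535752.
At 4/9 - (1/18)*sqrt(10): a pole of order 2; residue 336743/5071504 - (213397151/31696900)*sqrt(10).
At 4/9 + (1/18)*sqrt(10): a pole of order 2; residue 336743/5071504 + (213397151/31696900)*sqrt(10).

Denominator factor (z**2 - 8*z/9 + 1/6)^2: discriminant 10/81, real irrational roots 4/9 + (1/18)*sqrt(10) and 4/9 - (1/18)*sqrt(10); poles of order 2, moduli 4/9 + (1/18)*sqrt(10) and 4/9 - (1/18)*sqrt(10).
Denominator factor (z + 12/11): pole of order 1 at -12/11, modulus 12/11.
The radius of convergence is the smallest modulus among the singular points: 4/9 - (1/18)*sqrt(10).
At the order-1 pole -12/11 set g(z) = (z - (-12/11))*f(z) = -23/(32*(z**2 - 8*z/9 + 1/6)**2).
Simple pole: residue = g(a) at a = -12/11, which is -336743/2535752.
The factor z**2 - 8*z/9 + 1/6 splits as (z - a)(z - a') with a = 4/9 - (1/18)*sqrt(10), a' = 4/9 + (1/18)*sqrt(10). At the order-2 pole a set g(z) = (z - a)^2*f(z) = [-23/(32*(z + 12/11))] / (z - a')^2.
Order-2 pole: residue = g'(a); g'(4/9 - (1/18)*sqrt(10)) = 336743/5071504 - (213397151/31696900)*sqrt(10), so the residue is 336743/5071504 - (213397151/31696900)*sqrt(10).
The factor z**2 - 8*z/9 + 1/6 splits as (z - a)(z - a') with a = 4/9 + (1/18)*sqrt(10), a' = 4/9 - (1/18)*sqrt(10). At the order-2 pole a set g(z) = (z - a)^2*f(z) = [-23/(32*(z + 12/11))] / (z - a')^2.
Order-2 pole: residue = g'(a); g'(4/9 + (1/18)*sqrt(10)) = 336743/5071504 + (213397151/31696900)*sqrt(10), so the residue is 336743/5071504 + (213397151/31696900)*sqrt(10).
List the singular points by increasing real part (a conjugate pair: the negative imaginary part first).


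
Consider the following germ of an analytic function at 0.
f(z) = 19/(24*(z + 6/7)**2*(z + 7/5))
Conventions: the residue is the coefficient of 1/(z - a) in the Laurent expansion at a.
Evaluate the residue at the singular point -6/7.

At the order-2 pole -6/7 set g(z) = (z - (-6/7))^2*f(z) = 19/(24*(z + 7/5)).
Order-2 pole: residue = g'(a); g'(-6/7) = -1225/456, so the residue is -1225/456.

The residue is -1225/456.


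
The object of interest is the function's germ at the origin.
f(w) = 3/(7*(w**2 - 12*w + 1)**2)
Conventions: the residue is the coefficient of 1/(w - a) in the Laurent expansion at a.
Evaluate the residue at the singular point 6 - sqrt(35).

The residue is (3/34300)*sqrt(35).

The factor w**2 - 12*w + 1 splits as (w - a)(w - a') with a = 6 - sqrt(35), a' = 6 + sqrt(35). At the order-2 pole a set g(w) = (w - a)^2*f(w) = [3/7] / (w - a')^2.
Order-2 pole: residue = g'(a); g'(6 - sqrt(35)) = (3/34300)*sqrt(35), so the residue is (3/34300)*sqrt(35).


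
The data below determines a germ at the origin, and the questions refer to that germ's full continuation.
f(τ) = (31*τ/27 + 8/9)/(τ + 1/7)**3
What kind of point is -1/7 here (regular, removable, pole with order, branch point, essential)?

The point is a pole of order 3.

The denominator factor τ + 1/7 vanishes at -1/7 and appears to the power 3; the numerator there equals 137/189, nonzero, and no other factor vanishes.
Hence a pole whose order is the multiplicity, 3.


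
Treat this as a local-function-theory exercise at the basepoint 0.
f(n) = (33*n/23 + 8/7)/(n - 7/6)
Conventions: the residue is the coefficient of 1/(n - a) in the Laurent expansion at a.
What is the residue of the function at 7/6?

At the order-1 pole 7/6 set g(n) = (n - (7/6))*f(n) = 33*n/23 + 8/7.
Simple pole: residue = g(a) at a = 7/6, which is 907/322.

The residue is 907/322.


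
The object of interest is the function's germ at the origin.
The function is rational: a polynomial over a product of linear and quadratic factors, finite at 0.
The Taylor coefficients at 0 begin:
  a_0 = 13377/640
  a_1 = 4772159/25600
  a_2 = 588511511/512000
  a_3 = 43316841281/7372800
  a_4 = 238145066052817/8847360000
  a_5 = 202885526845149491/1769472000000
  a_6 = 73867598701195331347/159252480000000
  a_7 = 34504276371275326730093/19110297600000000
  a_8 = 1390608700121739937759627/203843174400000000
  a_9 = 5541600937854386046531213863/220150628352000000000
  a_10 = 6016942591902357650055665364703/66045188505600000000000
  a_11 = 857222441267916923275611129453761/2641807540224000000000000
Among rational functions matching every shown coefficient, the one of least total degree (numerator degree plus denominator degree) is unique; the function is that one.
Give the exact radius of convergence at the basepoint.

No rational of total degree below 10 reproduces all 12 coefficients; solving the [1/9] Pade equations on them gives f(ξ) = (39/10 - ξ)/((ξ - 1/3)**3*(ξ**2 + ξ/10 - 12/7)**3), whose expansion matches every shown term.
Denominator factor (ξ - 1/3)^3: pole of order 3 at 1/3, modulus 1/3.
Denominator factor (ξ**2 + ξ/10 - 12/7)^3: discriminant 4807/700, real irrational roots -1/20 + (1/140)*sqrt(33649) and -1/20 - (1/140)*sqrt(33649); poles of order 3, moduli -1/20 + (1/140)*sqrt(33649) and 1/20 + (1/140)*sqrt(33649).
The radius of convergence is the smallest modulus among the singular points: 1/3.

The radius of convergence is 1/3.


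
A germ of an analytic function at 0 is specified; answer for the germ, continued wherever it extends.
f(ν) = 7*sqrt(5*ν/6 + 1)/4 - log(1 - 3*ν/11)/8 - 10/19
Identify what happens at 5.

The point is a regular point.

There is no denominator, hence no pole anywhere.
Branch term sqrt(1 - ν/(-6/5)): argument at 5 is 31/6, nonzero, so 5 is not its branch point (a point on a principal cut is still regular for the continued germ).
Branch term log(1 - ν/(11/3)): argument at 5 is -4/11, nonzero, so 5 is not its branch point (a point on a principal cut is still regular for the continued germ).
So the germ continues analytically to 5.


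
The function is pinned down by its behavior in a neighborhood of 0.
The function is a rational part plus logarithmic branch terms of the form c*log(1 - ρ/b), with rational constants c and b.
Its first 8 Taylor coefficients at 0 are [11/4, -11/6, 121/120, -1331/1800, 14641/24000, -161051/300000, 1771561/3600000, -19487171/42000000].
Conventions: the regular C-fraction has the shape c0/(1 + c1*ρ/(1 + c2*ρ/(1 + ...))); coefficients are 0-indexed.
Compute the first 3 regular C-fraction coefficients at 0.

Taylor coefficients (read off): a_0 = 11/4, a_1 = -11/6, a_2 = 121/120.
c0 = a_0 = 11/4. Peel one level at a time: if S = 1 + c*ρ/S' with S'(0) = 1, then c is the ρ-coefficient of S and S' = c*ρ/(S - 1).
S_1 = c0/f = 1 + (2/3)*ρ + (7/90)*ρ^2 + ...; c1 = 2/3.
S_2 = c1*ρ/(S_1 - 1) = 1 + (-7/60)*ρ + ...; c2 = -7/60.

The regular C-fraction coefficients are [11/4, 2/3, -7/60].


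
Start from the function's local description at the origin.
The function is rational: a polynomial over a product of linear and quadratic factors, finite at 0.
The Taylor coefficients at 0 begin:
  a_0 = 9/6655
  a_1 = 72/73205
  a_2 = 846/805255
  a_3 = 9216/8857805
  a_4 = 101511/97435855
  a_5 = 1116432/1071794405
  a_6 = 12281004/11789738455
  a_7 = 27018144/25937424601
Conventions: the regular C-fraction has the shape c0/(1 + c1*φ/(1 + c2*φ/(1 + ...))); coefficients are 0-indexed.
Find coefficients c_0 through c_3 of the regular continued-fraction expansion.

Taylor coefficients (read off): a_0 = 9/6655, a_1 = 72/73205, a_2 = 846/805255, a_3 = 9216/8857805.
c0 = a_0 = 9/6655. Peel one level at a time: if S = 1 + c*φ/S' with S'(0) = 1, then c is the φ-coefficient of S and S' = c*φ/(S - 1).
S_1 = c0/f = 1 + (-8/11)*φ + (-30/121)*φ^2 + ...; c1 = -8/11.
S_2 = c1*φ/(S_1 - 1) = 1 + (-15/44)*φ + (161/1936)*φ^2 + ...; c2 = -15/44.
S_3 = c2*φ/(S_2 - 1) = 1 + (161/660)*φ + ...; c3 = 161/660.

The regular C-fraction coefficients are [9/6655, -8/11, -15/44, 161/660].


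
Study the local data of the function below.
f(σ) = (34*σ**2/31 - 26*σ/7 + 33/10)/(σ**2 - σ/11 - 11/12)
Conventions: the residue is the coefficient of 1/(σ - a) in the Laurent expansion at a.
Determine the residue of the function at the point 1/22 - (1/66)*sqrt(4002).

The residue is -4314/2387 - (815492/23881935)*sqrt(4002).

The factor σ**2 - σ/11 - 11/12 splits as (σ - a)(σ - a') with a = 1/22 - (1/66)*sqrt(4002), a' = 1/22 + (1/66)*sqrt(4002). At the order-1 pole a set g(σ) = (σ - a)*f(σ) = [34*σ**2/31 - 26*σ/7 + 33/10] / (σ - a').
Simple pole: residue = g(a) at a = 1/22 - (1/66)*sqrt(4002), which is -4314/2387 - (815492/23881935)*sqrt(4002).


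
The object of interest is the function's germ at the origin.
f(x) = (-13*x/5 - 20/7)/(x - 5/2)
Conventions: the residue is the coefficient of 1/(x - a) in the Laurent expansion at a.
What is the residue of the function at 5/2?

The residue is -131/14.

At the order-1 pole 5/2 set g(x) = (x - (5/2))*f(x) = -13*x/5 - 20/7.
Simple pole: residue = g(a) at a = 5/2, which is -131/14.


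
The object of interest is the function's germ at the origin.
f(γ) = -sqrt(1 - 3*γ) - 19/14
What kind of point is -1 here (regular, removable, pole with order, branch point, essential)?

The point is a regular point.

There is no denominator, hence no pole anywhere.
Branch term sqrt(1 - γ/(1/3)): argument at -1 is 4, nonzero, so -1 is not its branch point (a point on a principal cut is still regular for the continued germ).
So the germ continues analytically to -1.


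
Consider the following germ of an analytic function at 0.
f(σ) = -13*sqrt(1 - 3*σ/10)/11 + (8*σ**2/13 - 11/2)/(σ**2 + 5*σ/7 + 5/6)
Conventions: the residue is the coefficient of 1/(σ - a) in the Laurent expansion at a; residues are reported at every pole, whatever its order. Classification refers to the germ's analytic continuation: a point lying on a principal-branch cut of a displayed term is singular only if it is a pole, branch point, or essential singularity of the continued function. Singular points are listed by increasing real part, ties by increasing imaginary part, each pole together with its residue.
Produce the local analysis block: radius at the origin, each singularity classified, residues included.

Radius of convergence at 0: (1/6)*sqrt(30).
At (-5/14) - ((1/42)*sqrt(1245))*i: a pole of order 1; residue (-20/91) - ((22381/226590)*sqrt(1245))*i.
At (-5/14) + ((1/42)*sqrt(1245))*i: a pole of order 1; residue (-20/91) + ((22381/226590)*sqrt(1245))*i.
At 10/3: an algebraic (square-root) branch point.

Denominator factor (σ**2 + 5*σ/7 + 5/6): discriminant -415/147, complex-conjugate roots (-5/14) + ((1/42)*sqrt(1245))*i and (-5/14) - ((1/42)*sqrt(1245))*i; poles of order 1, moduli (1/6)*sqrt(30) and (1/6)*sqrt(30).
Branch term (-13/11)*sqrt(1 - σ/(10/3)): its argument vanishes at σ = 10/3, a square-root branch point, modulus 10/3.
The radius of convergence is the smallest modulus among the singular points: (1/6)*sqrt(30).
The branch term is analytic at (-5/14) - ((1/42)*sqrt(1245))*i and contributes nothing to the residue; only the rational part matters.
The factor σ**2 + 5*σ/7 + 5/6 splits as (σ - a)(σ - a') with a = (-5/14) - ((1/42)*sqrt(1245))*i, a' = (-5/14) + ((1/42)*sqrt(1245))*i. At the order-1 pole a set g(σ) = (σ - a)*(rational part) = [8*σ**2/13 - 11/2] / (σ - a').
Simple pole: residue = g(a) at a = (-5/14) - ((1/42)*sqrt(1245))*i, which is (-20/91) - ((22381/226590)*sqrt(1245))*i.
The branch term is analytic at (-5/14) + ((1/42)*sqrt(1245))*i and contributes nothing to the residue; only the rational part matters.
The factor σ**2 + 5*σ/7 + 5/6 splits as (σ - a)(σ - a') with a = (-5/14) + ((1/42)*sqrt(1245))*i, a' = (-5/14) - ((1/42)*sqrt(1245))*i. At the order-1 pole a set g(σ) = (σ - a)*(rational part) = [8*σ**2/13 - 11/2] / (σ - a').
Simple pole: residue = g(a) at a = (-5/14) + ((1/42)*sqrt(1245))*i, which is (-20/91) + ((22381/226590)*sqrt(1245))*i.
List the singular points by increasing real part (a conjugate pair: the negative imaginary part first).


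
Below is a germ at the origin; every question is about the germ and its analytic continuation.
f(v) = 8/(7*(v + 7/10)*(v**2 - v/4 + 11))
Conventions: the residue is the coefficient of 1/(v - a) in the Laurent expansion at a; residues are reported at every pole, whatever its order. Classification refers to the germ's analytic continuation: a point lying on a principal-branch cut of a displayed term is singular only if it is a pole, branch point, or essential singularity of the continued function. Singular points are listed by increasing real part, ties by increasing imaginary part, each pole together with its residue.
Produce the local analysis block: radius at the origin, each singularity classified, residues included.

Radius of convergence at 0: 7/10.
At -7/10: a pole of order 1; residue 1600/16331.
At (1/8) - ((1/8)*sqrt(703))*i: a pole of order 1; residue (-800/16331) + ((5280/11480693)*sqrt(703))*i.
At (1/8) + ((1/8)*sqrt(703))*i: a pole of order 1; residue (-800/16331) - ((5280/11480693)*sqrt(703))*i.

Denominator factor (v**2 - v/4 + 11): discriminant -703/16, complex-conjugate roots (1/8) + ((1/8)*sqrt(703))*i and (1/8) - ((1/8)*sqrt(703))*i; poles of order 1, moduli sqrt(11) and sqrt(11).
Denominator factor (v + 7/10): pole of order 1 at -7/10, modulus 7/10.
The radius of convergence is the smallest modulus among the singular points: 7/10.
At the order-1 pole -7/10 set g(v) = (v - (-7/10))*f(v) = 8/(7*(v**2 - v/4 + 11)).
Simple pole: residue = g(a) at a = -7/10, which is 1600/16331.
The factor v**2 - v/4 + 11 splits as (v - a)(v - a') with a = (1/8) - ((1/8)*sqrt(703))*i, a' = (1/8) + ((1/8)*sqrt(703))*i. At the order-1 pole a set g(v) = (v - a)*f(v) = [8/(7*(v + 7/10))] / (v - a').
Simple pole: residue = g(a) at a = (1/8) - ((1/8)*sqrt(703))*i, which is (-800/16331) + ((5280/11480693)*sqrt(703))*i.
The factor v**2 - v/4 + 11 splits as (v - a)(v - a') with a = (1/8) + ((1/8)*sqrt(703))*i, a' = (1/8) - ((1/8)*sqrt(703))*i. At the order-1 pole a set g(v) = (v - a)*f(v) = [8/(7*(v + 7/10))] / (v - a').
Simple pole: residue = g(a) at a = (1/8) + ((1/8)*sqrt(703))*i, which is (-800/16331) - ((5280/11480693)*sqrt(703))*i.
List the singular points by increasing real part (a conjugate pair: the negative imaginary part first).


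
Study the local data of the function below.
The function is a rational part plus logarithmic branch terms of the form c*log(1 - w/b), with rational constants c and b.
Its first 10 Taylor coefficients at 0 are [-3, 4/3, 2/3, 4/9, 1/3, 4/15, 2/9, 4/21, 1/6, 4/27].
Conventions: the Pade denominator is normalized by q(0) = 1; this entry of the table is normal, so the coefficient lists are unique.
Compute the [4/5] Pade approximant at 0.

Taylor coefficients needed (read off): a_0 = -3, a_1 = 4/3, a_2 = 2/3, a_3 = 4/9, a_4 = 1/3, a_5 = 4/15, a_6 = 2/9, a_7 = 4/21, a_8 = 1/6, a_9 = 4/27.
Write the denominator as Q(w) = 1 + q1*w + q2*w^2 + q3*w^3 + q4*w^4 + q5*w^5. Requiring Q*f - P = O(w^10) with deg P <= 4 kills the coefficients of w^5..w^9 in Q*f:
  w^5: a_5 + q1*a_4 + q2*a_3 + q3*a_2 + q4*a_1 + q5*a_0 = 0, i.e. 4/15 + (1/3)*q1 + (4/9)*q2 + (2/3)*q3 + (4/3)*q4 + (-3)*q5 = 0.
  w^6: a_6 + q1*a_5 + q2*a_4 + q3*a_3 + q4*a_2 + q5*a_1 = 0, i.e. 2/9 + (4/15)*q1 + (1/3)*q2 + (4/9)*q3 + (2/3)*q4 + (4/3)*q5 = 0.
  w^7: a_7 + q1*a_6 + q2*a_5 + q3*a_4 + q4*a_3 + q5*a_2 = 0, i.e. 4/21 + (2/9)*q1 + (4/15)*q2 + (1/3)*q3 + (4/9)*q4 + (2/3)*q5 = 0.
  w^8: a_8 + q1*a_7 + q2*a_6 + q3*a_5 + q4*a_4 + q5*a_3 = 0, i.e. 1/6 + (4/21)*q1 + (2/9)*q2 + (4/15)*q3 + (1/3)*q4 + (4/9)*q5 = 0.
  w^9: a_9 + q1*a_8 + q2*a_7 + q3*a_6 + q4*a_5 + q5*a_4 = 0, i.e. 4/27 + (1/6)*q1 + (4/21)*q2 + (2/9)*q3 + (4/15)*q4 + (1/3)*q5 = 0.
Solving this linear system: q1 = -1528/693, q2 = 377/231, q3 = -734/1617, q4 = 337/9702, q5 = 2/8085.
The numerator is Q*f truncated at degree 4: P0 = a_0 = -3; P1 = a_1 + q1*a_0 = 612/77; P2 = a_2 + q1*a_1 + q2*a_0 = -1355/189; P3 = a_3 + q1*a_2 + q2*a_1 + q3*a_0 = 36562/14553; P4 = a_4 + q1*a_3 + q2*a_2 + q3*a_1 + q4*a_0 = -23405/87318.

The Pade approximant has numerator coefficients [-3, 612/77, -1355/189, 36562/14553, -23405/87318]; denominator coefficients [1, -1528/693, 377/231, -734/1617, 337/9702, 2/8085].


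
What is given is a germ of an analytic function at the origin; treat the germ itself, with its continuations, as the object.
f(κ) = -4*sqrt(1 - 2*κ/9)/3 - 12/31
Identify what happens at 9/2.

The term (-4/3)*sqrt(1 - κ/(9/2)) has argument 1 - 9/2/(9/2) = 0 at 9/2: a square-root (algebraic, two-sheeted) branch point; the remaining terms are analytic or single-valued there.

The point is an algebraic (square-root) branch point.


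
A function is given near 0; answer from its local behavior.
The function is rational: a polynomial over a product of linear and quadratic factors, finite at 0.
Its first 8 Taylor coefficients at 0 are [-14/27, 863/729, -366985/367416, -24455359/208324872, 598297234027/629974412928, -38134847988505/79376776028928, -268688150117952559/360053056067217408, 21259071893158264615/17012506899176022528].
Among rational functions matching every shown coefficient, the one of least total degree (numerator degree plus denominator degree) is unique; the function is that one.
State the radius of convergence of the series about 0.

No rational of total degree below 5 reproduces all 8 coefficients; solving the [0/5] Pade equations on them gives f(γ) = -1/((γ + 7/6)*(γ**2 + 11*γ/12 + 9/7)**2), whose expansion matches every shown term.
Denominator factor (γ**2 + 11*γ/12 + 9/7)^2: discriminant -4337/1008, complex-conjugate roots (-11/24) + ((1/168)*sqrt(30359))*i and (-11/24) - ((1/168)*sqrt(30359))*i; poles of order 2, moduli (3/7)*sqrt(7) and (3/7)*sqrt(7).
Denominator factor (γ + 7/6): pole of order 1 at -7/6, modulus 7/6.
The radius of convergence is the smallest modulus among the singular points: (3/7)*sqrt(7).

The radius of convergence is (3/7)*sqrt(7).


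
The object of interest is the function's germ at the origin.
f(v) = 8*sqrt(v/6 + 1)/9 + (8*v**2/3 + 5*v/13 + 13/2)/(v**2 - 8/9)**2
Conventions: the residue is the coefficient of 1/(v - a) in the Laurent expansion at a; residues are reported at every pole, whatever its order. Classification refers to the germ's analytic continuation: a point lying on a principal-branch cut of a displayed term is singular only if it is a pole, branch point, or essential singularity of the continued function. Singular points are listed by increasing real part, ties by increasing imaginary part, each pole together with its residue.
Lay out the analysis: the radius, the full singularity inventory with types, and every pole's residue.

Radius of convergence at 0: (2/3)*sqrt(2).
At -6: an algebraic (square-root) branch point.
At -(2/3)*sqrt(2): a pole of order 2; residue (223/256)*sqrt(2).
At (2/3)*sqrt(2): a pole of order 2; residue -(223/256)*sqrt(2).

Denominator factor (v**2 - 8/9)^2: discriminant 32/9, real irrational roots (2/3)*sqrt(2) and -(2/3)*sqrt(2); poles of order 2, moduli (2/3)*sqrt(2) and (2/3)*sqrt(2).
Branch term (8/9)*sqrt(1 - v/(-6)): its argument vanishes at v = -6, a square-root branch point, modulus 6.
The radius of convergence is the smallest modulus among the singular points: (2/3)*sqrt(2).
The branch term is analytic at -(2/3)*sqrt(2) and contributes nothing to the residue; only the rational part matters.
The factor v**2 - 8/9 splits as (v - a)(v - a') with a = -(2/3)*sqrt(2), a' = (2/3)*sqrt(2). At the order-2 pole a set g(v) = (v - a)^2*(rational part) = [8*v**2/3 + 5*v/13 + 13/2] / (v - a')^2.
Order-2 pole: residue = g'(a); g'(-(2/3)*sqrt(2)) = (223/256)*sqrt(2), so the residue is (223/256)*sqrt(2).
The branch term is analytic at (2/3)*sqrt(2) and contributes nothing to the residue; only the rational part matters.
The factor v**2 - 8/9 splits as (v - a)(v - a') with a = (2/3)*sqrt(2), a' = -(2/3)*sqrt(2). At the order-2 pole a set g(v) = (v - a)^2*(rational part) = [8*v**2/3 + 5*v/13 + 13/2] / (v - a')^2.
Order-2 pole: residue = g'(a); g'((2/3)*sqrt(2)) = -(223/256)*sqrt(2), so the residue is -(223/256)*sqrt(2).
List the singular points by increasing real part (a conjugate pair: the negative imaginary part first).


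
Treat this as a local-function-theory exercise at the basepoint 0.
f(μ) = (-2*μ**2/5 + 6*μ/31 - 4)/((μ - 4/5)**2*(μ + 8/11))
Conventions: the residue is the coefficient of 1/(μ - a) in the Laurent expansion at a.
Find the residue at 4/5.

At the order-2 pole 4/5 set g(μ) = (μ - (4/5))^2*f(μ) = (-2*μ**2/5 + 6*μ/31 - 4)/(μ + 8/11).
Order-2 pole: residue = g'(a); g'(4/5) = 400807/273420, so the residue is 400807/273420.

The residue is 400807/273420.


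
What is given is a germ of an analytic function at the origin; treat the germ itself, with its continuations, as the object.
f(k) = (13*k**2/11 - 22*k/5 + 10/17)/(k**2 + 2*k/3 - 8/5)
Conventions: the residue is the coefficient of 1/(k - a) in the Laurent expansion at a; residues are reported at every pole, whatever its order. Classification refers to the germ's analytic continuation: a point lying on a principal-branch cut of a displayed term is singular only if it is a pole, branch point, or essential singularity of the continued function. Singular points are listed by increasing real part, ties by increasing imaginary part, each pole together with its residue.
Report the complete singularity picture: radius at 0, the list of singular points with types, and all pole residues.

Denominator factor (k**2 + 2*k/3 - 8/5): discriminant 308/45, real irrational roots -1/3 + (1/15)*sqrt(385) and -1/3 - (1/15)*sqrt(385); poles of order 1, moduli -1/3 + (1/15)*sqrt(385) and 1/3 + (1/15)*sqrt(385).
The radius of convergence is the smallest modulus among the singular points: -1/3 + (1/15)*sqrt(385).
The factor k**2 + 2*k/3 - 8/5 splits as (k - a)(k - a') with a = -1/3 - (1/15)*sqrt(385), a' = -1/3 + (1/15)*sqrt(385). At the order-1 pole a set g(k) = (k - a)*f(k) = [13*k**2/11 - 22*k/5 + 10/17] / (k - a').
Simple pole: residue = g(a) at a = -1/3 - (1/15)*sqrt(385), which is -428/165 - (17707/215985)*sqrt(385).
The factor k**2 + 2*k/3 - 8/5 splits as (k - a)(k - a') with a = -1/3 + (1/15)*sqrt(385), a' = -1/3 - (1/15)*sqrt(385). At the order-1 pole a set g(k) = (k - a)*f(k) = [13*k**2/11 - 22*k/5 + 10/17] / (k - a').
Simple pole: residue = g(a) at a = -1/3 + (1/15)*sqrt(385), which is -428/165 + (17707/215985)*sqrt(385).
List the singular points by increasing real part (a conjugate pair: the negative imaginary part first).

Radius of convergence at 0: -1/3 + (1/15)*sqrt(385).
At -1/3 - (1/15)*sqrt(385): a pole of order 1; residue -428/165 - (17707/215985)*sqrt(385).
At -1/3 + (1/15)*sqrt(385): a pole of order 1; residue -428/165 + (17707/215985)*sqrt(385).


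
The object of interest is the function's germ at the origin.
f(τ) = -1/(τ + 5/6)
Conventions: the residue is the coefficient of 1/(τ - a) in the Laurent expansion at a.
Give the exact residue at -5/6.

At the order-1 pole -5/6 set g(τ) = (τ - (-5/6))*f(τ) = -1.
Simple pole: residue = g(a) at a = -5/6, which is -1.

The residue is -1.


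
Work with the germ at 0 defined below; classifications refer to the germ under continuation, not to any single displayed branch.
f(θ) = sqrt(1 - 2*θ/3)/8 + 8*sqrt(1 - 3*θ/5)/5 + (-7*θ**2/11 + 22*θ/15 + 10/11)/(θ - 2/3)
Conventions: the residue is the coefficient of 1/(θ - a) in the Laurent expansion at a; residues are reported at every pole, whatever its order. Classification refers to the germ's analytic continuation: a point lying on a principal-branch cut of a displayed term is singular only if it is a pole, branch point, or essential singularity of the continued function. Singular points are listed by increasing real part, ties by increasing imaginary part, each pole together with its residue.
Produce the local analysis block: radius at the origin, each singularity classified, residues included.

Radius of convergence at 0: 2/3.
At 2/3: a pole of order 1; residue 794/495.
At 3/2: an algebraic (square-root) branch point.
At 5/3: an algebraic (square-root) branch point.

Denominator factor (θ - 2/3): pole of order 1 at 2/3, modulus 2/3.
Branch term (1/8)*sqrt(1 - θ/(3/2)): its argument vanishes at θ = 3/2, a square-root branch point, modulus 3/2.
Branch term (8/5)*sqrt(1 - θ/(5/3)): its argument vanishes at θ = 5/3, a square-root branch point, modulus 5/3.
The radius of convergence is the smallest modulus among the singular points: 2/3.
The branch terms are analytic at 2/3 and contribute nothing to the residue; only the rational part matters.
At the order-1 pole 2/3 set g(θ) = (θ - (2/3))*(rational part) = -7*θ**2/11 + 22*θ/15 + 10/11.
Simple pole: residue = g(a) at a = 2/3, which is 794/495.
List the singular points by increasing real part (a conjugate pair: the negative imaginary part first).
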